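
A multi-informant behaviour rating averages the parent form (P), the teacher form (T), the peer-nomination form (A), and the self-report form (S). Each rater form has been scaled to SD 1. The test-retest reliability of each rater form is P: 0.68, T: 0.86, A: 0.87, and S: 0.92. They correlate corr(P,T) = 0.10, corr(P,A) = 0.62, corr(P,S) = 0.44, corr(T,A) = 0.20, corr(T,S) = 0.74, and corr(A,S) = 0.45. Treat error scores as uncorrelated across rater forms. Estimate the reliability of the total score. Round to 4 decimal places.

0.9264

Var(P+T+A+S) = 4 + 2·[0.10 + 0.62 + 0.44 + 0.20 + 0.74 + 0.45] = 4 + 5.1 = 9.1.
With uncorrelated errors the cross-covariances are all true-score covariance, so they carry over unchanged; only the diagonal terms shrink to ρᵢσᵢ².
True-score variance = [0.68 + 0.86 + 0.87 + 0.92] + 5.1 = 3.33 + 5.1 = 8.43.
Reliability = 8.43 / 9.1 = 0.9264.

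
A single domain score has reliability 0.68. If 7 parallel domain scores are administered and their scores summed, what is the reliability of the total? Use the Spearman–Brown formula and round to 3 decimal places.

ρ_k = kρ / (1 + (k−1)ρ) = 7·0.68 / (1 + 6·0.68) = 4.760 / 5.080 = 0.937.

0.937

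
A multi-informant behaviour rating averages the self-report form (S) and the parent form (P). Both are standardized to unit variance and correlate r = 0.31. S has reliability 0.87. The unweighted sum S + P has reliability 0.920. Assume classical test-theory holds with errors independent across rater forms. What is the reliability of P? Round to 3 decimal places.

Var(S+P) = 2 + 2·0.31 = 2.620.
True-score variance = ρ_S + ρ_P + 2·0.31, so 0.920 = (0.87 + ρ_P + 0.62) / 2.620.
ρ_P = 0.920·2.620 − 0.87 − 0.62 = 0.920.

0.920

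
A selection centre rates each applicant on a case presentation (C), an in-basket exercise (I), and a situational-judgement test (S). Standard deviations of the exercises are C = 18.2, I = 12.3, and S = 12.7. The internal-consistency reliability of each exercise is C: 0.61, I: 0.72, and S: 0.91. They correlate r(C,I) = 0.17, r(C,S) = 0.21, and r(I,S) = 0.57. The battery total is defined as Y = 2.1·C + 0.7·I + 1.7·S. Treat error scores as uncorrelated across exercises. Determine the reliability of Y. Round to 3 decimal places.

0.763

Var(Y) = 2.1²·18.2² + 0.7²·12.3² + 1.7²·12.7² + 2·[1.47·18.2·12.3·0.17 + 3.57·18.2·12.7·0.21 + 1.19·12.3·12.7·0.57] = 2001.03 + 670.371 = 2671.4.
Under uncorrelated errors the observed covariances equal the true-score covariances, so only the own-variance terms attenuate.
True-score variance = [2.1²·18.2²·0.61 + 0.7²·12.3²·0.72 + 1.7²·12.7²·0.91] + 670.371 = 1368.62 + 670.371 = 2038.99.
Reliability = 2038.99 / 2671.4 = 0.763.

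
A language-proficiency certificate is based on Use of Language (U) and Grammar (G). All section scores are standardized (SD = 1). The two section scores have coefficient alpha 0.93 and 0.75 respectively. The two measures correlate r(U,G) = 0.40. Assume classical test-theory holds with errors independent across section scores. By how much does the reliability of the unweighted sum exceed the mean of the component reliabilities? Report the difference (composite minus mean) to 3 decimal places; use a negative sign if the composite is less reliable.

0.046

Var(sum) = 2 + 0.8 = 2.8; true-score variance = 1.68 + 0.8 = 2.48; composite reliability = 0.8857.
Mean component reliability = 0.8400.
Difference = 0.8857 − 0.8400 = 0.046.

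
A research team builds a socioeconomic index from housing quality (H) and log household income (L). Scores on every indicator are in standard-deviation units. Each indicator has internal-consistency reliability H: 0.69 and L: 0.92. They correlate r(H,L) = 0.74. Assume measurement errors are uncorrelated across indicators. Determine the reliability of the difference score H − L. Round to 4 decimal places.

Var(H−L) = 1 + 1 − 2·0.74 = 2 − 1.48 = 0.52.
Under uncorrelated errors the observed covariances equal the true-score covariances, so only the own-variance terms attenuate.
True-score variance = [0.69 + 0.92] − 1.48 = 1.61 − 1.48 = 0.13.
Reliability = 0.13 / 0.52 = 0.2500.

0.2500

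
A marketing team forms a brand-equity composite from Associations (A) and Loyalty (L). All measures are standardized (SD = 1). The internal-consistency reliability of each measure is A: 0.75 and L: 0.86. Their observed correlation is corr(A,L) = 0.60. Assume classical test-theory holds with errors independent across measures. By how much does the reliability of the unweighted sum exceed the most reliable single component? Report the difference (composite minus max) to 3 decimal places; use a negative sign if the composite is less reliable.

0.018

Var(sum) = 2 + 1.2 = 3.2; true-score variance = 1.61 + 1.2 = 2.81; composite reliability = 0.8781.
Max component reliability = 0.8600.
Difference = 0.8781 − 0.8600 = 0.018.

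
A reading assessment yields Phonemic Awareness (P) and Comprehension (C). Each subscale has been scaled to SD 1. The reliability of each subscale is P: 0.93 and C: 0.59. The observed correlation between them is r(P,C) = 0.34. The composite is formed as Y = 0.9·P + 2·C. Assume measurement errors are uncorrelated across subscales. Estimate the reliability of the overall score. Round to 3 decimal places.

Var(Y) = 0.9² + 2² + 2·[1.8·0.34] = 4.81 + 1.224 = 6.034.
Because errors are independent across components, Cov(Tᵢ,Tⱼ) = Cov(Xᵢ,Xⱼ); the off-diagonal part of the true-score variance is the same as above.
True-score variance = [0.9²·0.93 + 2²·0.59] + 1.224 = 3.1133 + 1.224 = 4.3373.
Reliability = 4.3373 / 6.034 = 0.719.

0.719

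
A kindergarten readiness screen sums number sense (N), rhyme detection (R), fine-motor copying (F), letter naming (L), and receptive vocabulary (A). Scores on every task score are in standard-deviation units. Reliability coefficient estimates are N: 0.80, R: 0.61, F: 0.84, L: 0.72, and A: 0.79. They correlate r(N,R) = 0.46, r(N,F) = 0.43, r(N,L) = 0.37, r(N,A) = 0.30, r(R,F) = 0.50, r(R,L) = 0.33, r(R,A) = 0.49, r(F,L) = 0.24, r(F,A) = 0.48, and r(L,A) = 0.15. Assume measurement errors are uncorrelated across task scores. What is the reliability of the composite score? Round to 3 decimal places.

0.901

Var(N+R+F+L+A) = 5 + 2·[0.46 + 0.43 + 0.37 + 0.30 + 0.50 + 0.33 + 0.49 + 0.24 + 0.48 + 0.15] = 5 + 7.5 = 12.5.
Because errors are independent across components, Cov(Tᵢ,Tⱼ) = Cov(Xᵢ,Xⱼ); the off-diagonal part of the true-score variance is the same as above.
True-score variance = [0.80 + 0.61 + 0.84 + 0.72 + 0.79] + 7.5 = 3.76 + 7.5 = 11.26.
Reliability = 11.26 / 12.5 = 0.901.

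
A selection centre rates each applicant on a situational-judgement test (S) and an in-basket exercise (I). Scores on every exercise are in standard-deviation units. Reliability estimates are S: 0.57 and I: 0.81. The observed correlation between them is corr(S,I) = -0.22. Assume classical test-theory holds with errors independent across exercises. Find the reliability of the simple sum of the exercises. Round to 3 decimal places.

Var(S+I) = 2 + 2·[(-0.22)] = 2 − 0.44 = 1.56.
Because errors are independent across components, Cov(Tᵢ,Tⱼ) = Cov(Xᵢ,Xⱼ); the off-diagonal part of the true-score variance is the same as above.
True-score variance = [0.57 + 0.81] − 0.44 = 1.38 − 0.44 = 0.94.
Reliability = 0.94 / 1.56 = 0.603.

0.603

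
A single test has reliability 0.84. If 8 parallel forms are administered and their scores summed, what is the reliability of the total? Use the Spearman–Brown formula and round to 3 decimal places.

ρ_k = kρ / (1 + (k−1)ρ) = 8·0.84 / (1 + 7·0.84) = 6.720 / 6.880 = 0.977.

0.977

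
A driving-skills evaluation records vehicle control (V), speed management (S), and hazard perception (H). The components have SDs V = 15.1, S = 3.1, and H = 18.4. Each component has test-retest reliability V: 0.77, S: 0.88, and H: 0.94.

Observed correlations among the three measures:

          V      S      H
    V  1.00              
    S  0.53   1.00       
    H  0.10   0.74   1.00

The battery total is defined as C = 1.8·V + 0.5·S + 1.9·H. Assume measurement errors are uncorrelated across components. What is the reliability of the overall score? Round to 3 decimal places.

0.893

Var(C) = 1.8²·15.1² + 0.5²·3.1² + 1.9²·18.4² + 2·[0.9·15.1·3.1·0.53 + 3.42·15.1·18.4·0.10 + 0.95·3.1·18.4·0.74] = 1963.36 + 314.898 = 2278.25.
With uncorrelated errors the cross-covariances are all true-score covariance, so they carry over unchanged; only the diagonal terms shrink to ρᵢσᵢ².
True-score variance = [1.8²·15.1²·0.77 + 0.5²·3.1²·0.88 + 1.9²·18.4²·0.94] + 314.898 = 1719.82 + 314.898 = 2034.72.
Reliability = 2034.72 / 2278.25 = 0.893.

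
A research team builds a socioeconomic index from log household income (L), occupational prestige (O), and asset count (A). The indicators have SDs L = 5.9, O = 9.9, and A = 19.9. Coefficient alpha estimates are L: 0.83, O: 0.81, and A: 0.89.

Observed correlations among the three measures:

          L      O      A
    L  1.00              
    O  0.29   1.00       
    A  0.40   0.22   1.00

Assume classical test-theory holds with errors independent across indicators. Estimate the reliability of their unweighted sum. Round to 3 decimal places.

0.908

Var(L+O+A) = 5.9² + 9.9² + 19.9² + 2·[5.9·9.9·0.29 + 5.9·19.9·0.40 + 9.9·19.9·0.22] = 528.83 + 214.49 = 743.32.
Because errors are independent across components, Cov(Tᵢ,Tⱼ) = Cov(Xᵢ,Xⱼ); the off-diagonal part of the true-score variance is the same as above.
True-score variance = [5.9²·0.83 + 9.9²·0.81 + 19.9²·0.89] + 214.49 = 460.729 + 214.49 = 675.219.
Reliability = 675.219 / 743.32 = 0.908.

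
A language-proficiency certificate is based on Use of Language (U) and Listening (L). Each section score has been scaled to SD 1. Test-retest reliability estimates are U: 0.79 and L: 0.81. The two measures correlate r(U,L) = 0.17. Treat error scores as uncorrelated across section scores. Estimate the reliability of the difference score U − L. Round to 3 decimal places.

0.759

Var(U−L) = 1 + 1 − 2·0.17 = 2 − 0.34 = 1.66.
Because errors are independent across components, Cov(Tᵢ,Tⱼ) = Cov(Xᵢ,Xⱼ); the off-diagonal part of the true-score variance is the same as above.
True-score variance = [0.79 + 0.81] − 0.34 = 1.6 − 0.34 = 1.26.
Reliability = 1.26 / 1.66 = 0.759.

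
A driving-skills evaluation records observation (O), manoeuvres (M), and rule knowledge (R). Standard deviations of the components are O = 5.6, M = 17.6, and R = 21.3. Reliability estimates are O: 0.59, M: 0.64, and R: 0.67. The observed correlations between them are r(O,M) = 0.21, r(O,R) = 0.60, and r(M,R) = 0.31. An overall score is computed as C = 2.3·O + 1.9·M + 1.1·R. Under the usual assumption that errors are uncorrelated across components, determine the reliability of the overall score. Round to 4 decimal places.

0.7723

Var(C) = 2.3²·5.6² + 1.9²·17.6² + 1.1²·21.3² + 2·[4.37·5.6·17.6·0.21 + 2.53·5.6·21.3·0.60 + 2.09·17.6·21.3·0.31] = 1833.09 + 1028.8 = 2861.89.
Under uncorrelated errors the observed covariances equal the true-score covariances, so only the own-variance terms attenuate.
True-score variance = [2.3²·5.6²·0.59 + 1.9²·17.6²·0.64 + 1.1²·21.3²·0.67] + 1028.8 = 1181.35 + 1028.8 = 2210.15.
Reliability = 2210.15 / 2861.89 = 0.7723.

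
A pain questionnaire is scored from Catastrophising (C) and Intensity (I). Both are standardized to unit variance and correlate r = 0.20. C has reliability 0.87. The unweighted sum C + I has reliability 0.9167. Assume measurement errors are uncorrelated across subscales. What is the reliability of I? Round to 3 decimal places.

Var(C+I) = 2 + 2·0.20 = 2.400.
True-score variance = ρ_C + ρ_I + 2·0.20, so 0.9167 = (0.87 + ρ_I + 0.40) / 2.400.
ρ_I = 0.9167·2.400 − 0.87 − 0.40 = 0.930.

0.930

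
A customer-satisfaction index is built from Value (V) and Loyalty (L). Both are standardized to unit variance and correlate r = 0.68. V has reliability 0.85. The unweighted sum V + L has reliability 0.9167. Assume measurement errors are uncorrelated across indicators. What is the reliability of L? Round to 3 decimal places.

Var(V+L) = 2 + 2·0.68 = 3.360.
True-score variance = ρ_V + ρ_L + 2·0.68, so 0.9167 = (0.85 + ρ_L + 1.36) / 3.360.
ρ_L = 0.9167·3.360 − 0.85 − 1.36 = 0.870.

0.870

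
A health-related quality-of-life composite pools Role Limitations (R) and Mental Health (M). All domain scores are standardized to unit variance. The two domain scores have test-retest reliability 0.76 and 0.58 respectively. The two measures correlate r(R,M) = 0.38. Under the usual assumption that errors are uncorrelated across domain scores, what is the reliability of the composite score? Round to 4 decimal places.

0.7609

Var(R+M) = 2 + 2·[0.38] = 2 + 0.76 = 2.76.
Because errors are independent across components, Cov(Tᵢ,Tⱼ) = Cov(Xᵢ,Xⱼ); the off-diagonal part of the true-score variance is the same as above.
True-score variance = [0.76 + 0.58] + 0.76 = 1.34 + 0.76 = 2.1.
Reliability = 2.1 / 2.76 = 0.7609.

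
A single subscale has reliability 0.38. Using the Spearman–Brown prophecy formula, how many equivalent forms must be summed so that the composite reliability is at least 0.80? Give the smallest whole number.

7

k ≥ ρ*(1−ρ₁)/(ρ₁(1−ρ*)) = 0.80·0.62 / (0.38·0.20) = 6.526.
Smallest integer k = 7.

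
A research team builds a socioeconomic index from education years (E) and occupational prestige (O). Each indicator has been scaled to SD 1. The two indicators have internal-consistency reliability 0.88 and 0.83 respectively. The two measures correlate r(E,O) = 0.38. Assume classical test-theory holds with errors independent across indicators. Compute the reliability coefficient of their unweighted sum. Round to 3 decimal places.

0.895

Var(E+O) = 2 + 2·[0.38] = 2 + 0.76 = 2.76.
Because errors are independent across components, Cov(Tᵢ,Tⱼ) = Cov(Xᵢ,Xⱼ); the off-diagonal part of the true-score variance is the same as above.
True-score variance = [0.88 + 0.83] + 0.76 = 1.71 + 0.76 = 2.47.
Reliability = 2.47 / 2.76 = 0.895.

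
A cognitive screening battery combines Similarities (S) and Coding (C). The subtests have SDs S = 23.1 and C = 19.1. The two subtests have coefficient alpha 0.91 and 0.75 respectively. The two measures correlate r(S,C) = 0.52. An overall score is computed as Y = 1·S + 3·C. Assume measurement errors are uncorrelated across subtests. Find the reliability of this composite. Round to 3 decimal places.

Var(Y) = 23.1² + 3²·19.1² + 2·[3·23.1·19.1·0.52] = 3816.9 + 1376.58 = 5193.48.
Because errors are independent across components, Cov(Tᵢ,Tⱼ) = Cov(Xᵢ,Xⱼ); the off-diagonal part of the true-score variance is the same as above.
True-score variance = [23.1²·0.91 + 3²·19.1²·0.75] + 1376.58 = 2948.05 + 1376.58 = 4324.63.
Reliability = 4324.63 / 5193.48 = 0.833.

0.833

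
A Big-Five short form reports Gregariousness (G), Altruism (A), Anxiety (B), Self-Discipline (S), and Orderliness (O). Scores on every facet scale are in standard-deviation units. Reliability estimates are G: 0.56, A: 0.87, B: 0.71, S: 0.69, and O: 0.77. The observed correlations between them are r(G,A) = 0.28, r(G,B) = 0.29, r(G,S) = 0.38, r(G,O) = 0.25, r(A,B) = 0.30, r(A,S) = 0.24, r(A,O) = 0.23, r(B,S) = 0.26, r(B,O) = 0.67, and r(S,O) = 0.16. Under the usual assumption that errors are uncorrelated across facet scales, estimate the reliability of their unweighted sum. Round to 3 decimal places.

Var(G+A+B+S+O) = 5 + 2·[0.28 + 0.29 + 0.38 + 0.25 + 0.30 + 0.24 + 0.23 + 0.26 + 0.67 + 0.16] = 5 + 6.12 = 11.12.
Because errors are independent across components, Cov(Tᵢ,Tⱼ) = Cov(Xᵢ,Xⱼ); the off-diagonal part of the true-score variance is the same as above.
True-score variance = [0.56 + 0.87 + 0.71 + 0.69 + 0.77] + 6.12 = 3.6 + 6.12 = 9.72.
Reliability = 9.72 / 11.12 = 0.874.

0.874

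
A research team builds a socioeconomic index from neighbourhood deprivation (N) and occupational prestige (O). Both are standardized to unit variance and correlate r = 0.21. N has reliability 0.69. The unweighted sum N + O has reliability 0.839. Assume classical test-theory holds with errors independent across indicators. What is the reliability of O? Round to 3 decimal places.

0.920

Var(N+O) = 2 + 2·0.21 = 2.420.
True-score variance = ρ_N + ρ_O + 2·0.21, so 0.839 = (0.69 + ρ_O + 0.42) / 2.420.
ρ_O = 0.839·2.420 − 0.69 − 0.42 = 0.920.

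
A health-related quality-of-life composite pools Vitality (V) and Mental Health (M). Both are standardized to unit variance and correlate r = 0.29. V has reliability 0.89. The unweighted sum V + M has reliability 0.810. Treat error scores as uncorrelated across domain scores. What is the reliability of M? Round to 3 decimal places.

0.620

Var(V+M) = 2 + 2·0.29 = 2.580.
True-score variance = ρ_V + ρ_M + 2·0.29, so 0.810 = (0.89 + ρ_M + 0.58) / 2.580.
ρ_M = 0.810·2.580 − 0.89 − 0.58 = 0.620.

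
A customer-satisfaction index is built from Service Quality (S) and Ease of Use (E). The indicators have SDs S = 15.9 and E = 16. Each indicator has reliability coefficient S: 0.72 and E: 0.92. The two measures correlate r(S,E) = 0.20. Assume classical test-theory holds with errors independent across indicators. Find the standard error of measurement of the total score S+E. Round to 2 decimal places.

Var(total) = 508.81 + 101.76 = 610.57.
True-score variance = 417.543 + 101.76 = 519.303, so reliability = 0.8505.
Error variance = 610.57 − 519.303 = 91.2668; SEM = √91.2668 = 9.55.

9.55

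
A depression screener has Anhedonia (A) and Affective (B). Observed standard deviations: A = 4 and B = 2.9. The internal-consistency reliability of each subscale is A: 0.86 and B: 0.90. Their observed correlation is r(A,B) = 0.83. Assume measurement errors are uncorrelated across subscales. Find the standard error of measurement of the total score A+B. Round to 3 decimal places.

1.755

Var(total) = 24.41 + 19.256 = 43.666.
True-score variance = 21.329 + 19.256 = 40.585, so reliability = 0.9294.
Error variance = 43.666 − 40.585 = 3.081; SEM = √3.081 = 1.755.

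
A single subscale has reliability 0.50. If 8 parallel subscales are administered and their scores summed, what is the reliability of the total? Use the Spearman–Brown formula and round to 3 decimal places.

0.889

ρ_k = kρ / (1 + (k−1)ρ) = 8·0.50 / (1 + 7·0.50) = 4.000 / 4.500 = 0.889.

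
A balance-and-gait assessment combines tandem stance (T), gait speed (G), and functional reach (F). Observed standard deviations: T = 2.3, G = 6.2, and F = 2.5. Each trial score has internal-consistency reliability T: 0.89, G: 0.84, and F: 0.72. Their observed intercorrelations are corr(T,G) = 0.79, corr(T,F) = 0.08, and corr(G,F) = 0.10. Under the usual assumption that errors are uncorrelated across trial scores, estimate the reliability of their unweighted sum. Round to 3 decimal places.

0.889

Var(T+G+F) = 2.3² + 6.2² + 2.5² + 2·[2.3·6.2·0.79 + 2.3·2.5·0.08 + 6.2·2.5·0.10] = 49.98 + 26.5508 = 76.5308.
With uncorrelated errors the cross-covariances are all true-score covariance, so they carry over unchanged; only the diagonal terms shrink to ρᵢσᵢ².
True-score variance = [2.3²·0.89 + 6.2²·0.84 + 2.5²·0.72] + 26.5508 = 41.4977 + 26.5508 = 68.0485.
Reliability = 68.0485 / 76.5308 = 0.889.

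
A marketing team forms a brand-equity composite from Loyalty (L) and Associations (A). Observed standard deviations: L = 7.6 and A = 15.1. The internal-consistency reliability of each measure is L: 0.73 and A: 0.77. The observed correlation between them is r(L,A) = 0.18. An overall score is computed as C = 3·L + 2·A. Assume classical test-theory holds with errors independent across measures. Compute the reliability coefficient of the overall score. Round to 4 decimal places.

0.7916

Var(C) = 3²·7.6² + 2²·15.1² + 2·[6·7.6·15.1·0.18] = 1431.88 + 247.882 = 1679.76.
With uncorrelated errors the cross-covariances are all true-score covariance, so they carry over unchanged; only the diagonal terms shrink to ρᵢσᵢ².
True-score variance = [3²·7.6²·0.73 + 2²·15.1²·0.77] + 247.882 = 1081.75 + 247.882 = 1329.64.
Reliability = 1329.64 / 1679.76 = 0.7916.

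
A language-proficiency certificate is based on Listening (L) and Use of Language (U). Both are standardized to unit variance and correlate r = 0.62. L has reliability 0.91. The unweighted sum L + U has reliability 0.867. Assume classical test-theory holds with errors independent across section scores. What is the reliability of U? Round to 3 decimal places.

Var(L+U) = 2 + 2·0.62 = 3.240.
True-score variance = ρ_L + ρ_U + 2·0.62, so 0.867 = (0.91 + ρ_U + 1.24) / 3.240.
ρ_U = 0.867·3.240 − 0.91 − 1.24 = 0.659.

0.659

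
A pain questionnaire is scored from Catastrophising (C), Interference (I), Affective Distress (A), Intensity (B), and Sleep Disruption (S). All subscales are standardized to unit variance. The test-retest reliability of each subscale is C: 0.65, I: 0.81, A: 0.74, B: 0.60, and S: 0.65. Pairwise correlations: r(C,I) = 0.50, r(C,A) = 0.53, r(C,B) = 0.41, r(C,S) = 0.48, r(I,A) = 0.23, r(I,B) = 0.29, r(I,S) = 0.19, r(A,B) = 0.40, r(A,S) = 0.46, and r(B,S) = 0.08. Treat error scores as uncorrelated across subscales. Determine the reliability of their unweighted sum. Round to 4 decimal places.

0.8723

Var(C+I+A+B+S) = 5 + 2·[0.50 + 0.53 + 0.41 + 0.48 + 0.23 + 0.29 + 0.19 + 0.40 + 0.46 + 0.08] = 5 + 7.14 = 12.14.
Under uncorrelated errors the observed covariances equal the true-score covariances, so only the own-variance terms attenuate.
True-score variance = [0.65 + 0.81 + 0.74 + 0.60 + 0.65] + 7.14 = 3.45 + 7.14 = 10.59.
Reliability = 10.59 / 12.14 = 0.8723.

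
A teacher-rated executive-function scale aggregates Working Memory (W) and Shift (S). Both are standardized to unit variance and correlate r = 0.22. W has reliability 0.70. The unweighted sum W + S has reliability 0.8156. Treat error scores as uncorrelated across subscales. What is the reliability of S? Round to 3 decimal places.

Var(W+S) = 2 + 2·0.22 = 2.440.
True-score variance = ρ_W + ρ_S + 2·0.22, so 0.8156 = (0.70 + ρ_S + 0.44) / 2.440.
ρ_S = 0.8156·2.440 − 0.70 − 0.44 = 0.850.

0.850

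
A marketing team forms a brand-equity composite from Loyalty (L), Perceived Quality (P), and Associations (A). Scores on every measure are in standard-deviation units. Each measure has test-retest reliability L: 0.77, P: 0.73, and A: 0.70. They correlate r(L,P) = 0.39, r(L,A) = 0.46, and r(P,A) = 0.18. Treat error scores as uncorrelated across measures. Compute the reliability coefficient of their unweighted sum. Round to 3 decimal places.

Var(L+P+A) = 3 + 2·[0.39 + 0.46 + 0.18] = 3 + 2.06 = 5.06.
Because errors are independent across components, Cov(Tᵢ,Tⱼ) = Cov(Xᵢ,Xⱼ); the off-diagonal part of the true-score variance is the same as above.
True-score variance = [0.77 + 0.73 + 0.70] + 2.06 = 2.2 + 2.06 = 4.26.
Reliability = 4.26 / 5.06 = 0.842.

0.842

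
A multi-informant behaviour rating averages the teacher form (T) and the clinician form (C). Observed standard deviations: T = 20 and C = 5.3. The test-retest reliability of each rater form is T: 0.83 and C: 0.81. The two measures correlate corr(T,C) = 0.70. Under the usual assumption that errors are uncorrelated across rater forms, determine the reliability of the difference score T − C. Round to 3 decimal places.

Var(T−C) = 20² + 5.3² − 2·20·5.3·0.70 = 428.09 − 148.4 = 279.69.
With uncorrelated errors the cross-covariances are all true-score covariance, so they carry over unchanged; only the diagonal terms shrink to ρᵢσᵢ².
True-score variance = [20²·0.83 + 5.3²·0.81] − 148.4 = 354.753 − 148.4 = 206.353.
Reliability = 206.353 / 279.69 = 0.738.

0.738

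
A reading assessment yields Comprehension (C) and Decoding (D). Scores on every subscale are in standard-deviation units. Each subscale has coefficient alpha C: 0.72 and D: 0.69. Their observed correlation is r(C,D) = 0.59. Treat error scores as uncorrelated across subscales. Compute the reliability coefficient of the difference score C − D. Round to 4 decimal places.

Var(C−D) = 1 + 1 − 2·0.59 = 2 − 1.18 = 0.82.
Because errors are independent across components, Cov(Tᵢ,Tⱼ) = Cov(Xᵢ,Xⱼ); the off-diagonal part of the true-score variance is the same as above.
True-score variance = [0.72 + 0.69] − 1.18 = 1.41 − 1.18 = 0.23.
Reliability = 0.23 / 0.82 = 0.2805.

0.2805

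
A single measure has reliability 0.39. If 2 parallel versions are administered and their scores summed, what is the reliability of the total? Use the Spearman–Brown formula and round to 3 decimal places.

ρ_k = kρ / (1 + (k−1)ρ) = 2·0.39 / (1 + 1·0.39) = 0.780 / 1.390 = 0.561.

0.561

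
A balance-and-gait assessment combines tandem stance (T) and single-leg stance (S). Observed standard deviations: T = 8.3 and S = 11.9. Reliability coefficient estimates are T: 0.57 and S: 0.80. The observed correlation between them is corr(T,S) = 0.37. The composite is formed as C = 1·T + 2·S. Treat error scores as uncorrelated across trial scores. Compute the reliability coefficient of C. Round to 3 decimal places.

Var(C) = 8.3² + 2²·11.9² + 2·[2·8.3·11.9·0.37] = 635.33 + 146.18 = 781.51.
Under uncorrelated errors the observed covariances equal the true-score covariances, so only the own-variance terms attenuate.
True-score variance = [8.3²·0.57 + 2²·11.9²·0.80] + 146.18 = 492.419 + 146.18 = 638.599.
Reliability = 638.599 / 781.51 = 0.817.

0.817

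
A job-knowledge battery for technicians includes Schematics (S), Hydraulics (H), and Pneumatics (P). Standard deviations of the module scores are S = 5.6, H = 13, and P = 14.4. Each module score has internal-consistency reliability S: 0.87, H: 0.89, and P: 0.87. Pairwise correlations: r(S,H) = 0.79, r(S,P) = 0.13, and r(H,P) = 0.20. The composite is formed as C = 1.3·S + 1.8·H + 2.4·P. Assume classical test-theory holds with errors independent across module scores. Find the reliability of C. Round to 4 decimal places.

0.9093

Var(C) = 1.3²·5.6² + 1.8²·13² + 2.4²·14.4² + 2·[2.34·5.6·13·0.79 + 3.12·5.6·14.4·0.13 + 4.32·13·14.4·0.20] = 1794.95 + 658.053 = 2453.
Under uncorrelated errors the observed covariances equal the true-score covariances, so only the own-variance terms attenuate.
True-score variance = [1.3²·5.6²·0.87 + 1.8²·13²·0.89 + 2.4²·14.4²·0.87] + 658.053 = 1572.56 + 658.053 = 2230.61.
Reliability = 2230.61 / 2453 = 0.9093.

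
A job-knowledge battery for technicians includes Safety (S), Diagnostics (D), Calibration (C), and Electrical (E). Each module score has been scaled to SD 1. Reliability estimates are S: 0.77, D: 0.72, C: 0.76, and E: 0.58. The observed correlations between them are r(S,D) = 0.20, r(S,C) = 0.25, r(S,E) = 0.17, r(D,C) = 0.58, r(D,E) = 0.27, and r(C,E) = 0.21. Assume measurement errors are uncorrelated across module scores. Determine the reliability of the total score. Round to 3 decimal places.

0.841

Var(S+D+C+E) = 4 + 2·[0.20 + 0.25 + 0.17 + 0.58 + 0.27 + 0.21] = 4 + 3.36 = 7.36.
Under uncorrelated errors the observed covariances equal the true-score covariances, so only the own-variance terms attenuate.
True-score variance = [0.77 + 0.72 + 0.76 + 0.58] + 3.36 = 2.83 + 3.36 = 6.19.
Reliability = 6.19 / 7.36 = 0.841.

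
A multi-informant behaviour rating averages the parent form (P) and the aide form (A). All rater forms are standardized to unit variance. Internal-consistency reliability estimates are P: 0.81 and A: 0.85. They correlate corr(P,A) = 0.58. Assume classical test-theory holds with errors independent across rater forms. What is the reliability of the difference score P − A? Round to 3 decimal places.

Var(P−A) = 1 + 1 − 2·0.58 = 2 − 1.16 = 0.84.
Because errors are independent across components, Cov(Tᵢ,Tⱼ) = Cov(Xᵢ,Xⱼ); the off-diagonal part of the true-score variance is the same as above.
True-score variance = [0.81 + 0.85] − 1.16 = 1.66 − 1.16 = 0.5.
Reliability = 0.5 / 0.84 = 0.595.

0.595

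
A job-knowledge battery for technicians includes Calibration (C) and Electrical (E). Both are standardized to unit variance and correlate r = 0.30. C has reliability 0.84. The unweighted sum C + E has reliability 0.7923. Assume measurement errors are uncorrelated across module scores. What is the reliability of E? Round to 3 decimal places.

0.620

Var(C+E) = 2 + 2·0.30 = 2.600.
True-score variance = ρ_C + ρ_E + 2·0.30, so 0.7923 = (0.84 + ρ_E + 0.60) / 2.600.
ρ_E = 0.7923·2.600 − 0.84 − 0.60 = 0.620.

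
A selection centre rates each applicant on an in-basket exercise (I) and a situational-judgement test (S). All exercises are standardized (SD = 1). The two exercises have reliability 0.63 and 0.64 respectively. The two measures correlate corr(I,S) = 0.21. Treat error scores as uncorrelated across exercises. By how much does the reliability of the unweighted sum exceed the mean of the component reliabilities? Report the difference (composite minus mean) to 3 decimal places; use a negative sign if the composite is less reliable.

Var(sum) = 2 + 0.42 = 2.42; true-score variance = 1.27 + 0.42 = 1.69; composite reliability = 0.6983.
Mean component reliability = 0.6350.
Difference = 0.6983 − 0.6350 = 0.063.

0.063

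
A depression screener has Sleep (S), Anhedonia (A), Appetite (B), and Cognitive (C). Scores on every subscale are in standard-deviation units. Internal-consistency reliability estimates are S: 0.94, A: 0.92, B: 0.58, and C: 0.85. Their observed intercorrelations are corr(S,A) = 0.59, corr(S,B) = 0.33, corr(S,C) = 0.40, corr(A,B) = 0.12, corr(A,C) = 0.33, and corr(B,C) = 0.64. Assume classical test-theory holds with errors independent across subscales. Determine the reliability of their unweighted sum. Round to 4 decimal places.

0.9195

Var(S+A+B+C) = 4 + 2·[0.59 + 0.33 + 0.40 + 0.12 + 0.33 + 0.64] = 4 + 4.82 = 8.82.
Because errors are independent across components, Cov(Tᵢ,Tⱼ) = Cov(Xᵢ,Xⱼ); the off-diagonal part of the true-score variance is the same as above.
True-score variance = [0.94 + 0.92 + 0.58 + 0.85] + 4.82 = 3.29 + 4.82 = 8.11.
Reliability = 8.11 / 8.82 = 0.9195.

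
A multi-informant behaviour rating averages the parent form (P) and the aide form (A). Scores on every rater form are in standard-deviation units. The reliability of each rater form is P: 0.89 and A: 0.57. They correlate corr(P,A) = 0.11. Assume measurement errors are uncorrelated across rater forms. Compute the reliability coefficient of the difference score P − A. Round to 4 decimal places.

Var(P−A) = 1 + 1 − 2·0.11 = 2 − 0.22 = 1.78.
Because errors are independent across components, Cov(Tᵢ,Tⱼ) = Cov(Xᵢ,Xⱼ); the off-diagonal part of the true-score variance is the same as above.
True-score variance = [0.89 + 0.57] − 0.22 = 1.46 − 0.22 = 1.24.
Reliability = 1.24 / 1.78 = 0.6966.

0.6966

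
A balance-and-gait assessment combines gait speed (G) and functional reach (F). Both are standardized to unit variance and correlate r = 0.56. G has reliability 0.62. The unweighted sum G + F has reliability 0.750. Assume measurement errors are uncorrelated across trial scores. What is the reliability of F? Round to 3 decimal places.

Var(G+F) = 2 + 2·0.56 = 3.120.
True-score variance = ρ_G + ρ_F + 2·0.56, so 0.750 = (0.62 + ρ_F + 1.12) / 3.120.
ρ_F = 0.750·3.120 − 0.62 − 1.12 = 0.600.

0.600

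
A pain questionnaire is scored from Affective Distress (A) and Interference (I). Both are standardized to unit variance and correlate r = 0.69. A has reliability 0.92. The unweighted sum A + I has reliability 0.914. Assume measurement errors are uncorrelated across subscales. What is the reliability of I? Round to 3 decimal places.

Var(A+I) = 2 + 2·0.69 = 3.380.
True-score variance = ρ_A + ρ_I + 2·0.69, so 0.914 = (0.92 + ρ_I + 1.38) / 3.380.
ρ_I = 0.914·3.380 − 0.92 − 1.38 = 0.789.

0.789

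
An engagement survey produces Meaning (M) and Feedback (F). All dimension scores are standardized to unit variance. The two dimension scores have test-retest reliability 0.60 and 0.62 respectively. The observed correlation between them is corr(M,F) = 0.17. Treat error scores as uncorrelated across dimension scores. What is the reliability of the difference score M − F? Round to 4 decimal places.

0.5301

Var(M−F) = 1 + 1 − 2·0.17 = 2 − 0.34 = 1.66.
With uncorrelated errors the cross-covariances are all true-score covariance, so they carry over unchanged; only the diagonal terms shrink to ρᵢσᵢ².
True-score variance = [0.60 + 0.62] − 0.34 = 1.22 − 0.34 = 0.88.
Reliability = 0.88 / 1.66 = 0.5301.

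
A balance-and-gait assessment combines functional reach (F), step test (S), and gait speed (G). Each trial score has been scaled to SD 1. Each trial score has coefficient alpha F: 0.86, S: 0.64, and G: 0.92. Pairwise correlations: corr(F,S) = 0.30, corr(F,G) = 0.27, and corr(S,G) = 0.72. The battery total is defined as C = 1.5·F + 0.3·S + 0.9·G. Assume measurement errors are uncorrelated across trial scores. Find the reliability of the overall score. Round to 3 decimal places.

Var(C) = 1.5² + 0.3² + 0.9² + 2·[0.45·0.30 + 1.35·0.27 + 0.27·0.72] = 3.15 + 1.3878 = 4.5378.
With uncorrelated errors the cross-covariances are all true-score covariance, so they carry over unchanged; only the diagonal terms shrink to ρᵢσᵢ².
True-score variance = [1.5²·0.86 + 0.3²·0.64 + 0.9²·0.92] + 1.3878 = 2.7378 + 1.3878 = 4.1256.
Reliability = 4.1256 / 4.5378 = 0.909.

0.909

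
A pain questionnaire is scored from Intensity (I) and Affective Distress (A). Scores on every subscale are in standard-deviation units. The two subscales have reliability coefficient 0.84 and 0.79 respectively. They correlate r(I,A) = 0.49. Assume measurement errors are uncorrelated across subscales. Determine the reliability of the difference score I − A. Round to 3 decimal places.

0.637

Var(I−A) = 1 + 1 − 2·0.49 = 2 − 0.98 = 1.02.
Under uncorrelated errors the observed covariances equal the true-score covariances, so only the own-variance terms attenuate.
True-score variance = [0.84 + 0.79] − 0.98 = 1.63 − 0.98 = 0.65.
Reliability = 0.65 / 1.02 = 0.637.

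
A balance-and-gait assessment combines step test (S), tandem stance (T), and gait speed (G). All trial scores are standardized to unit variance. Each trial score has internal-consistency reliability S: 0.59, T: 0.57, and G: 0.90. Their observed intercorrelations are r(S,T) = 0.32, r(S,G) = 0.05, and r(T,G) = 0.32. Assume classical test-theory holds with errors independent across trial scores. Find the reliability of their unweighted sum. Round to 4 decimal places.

0.7854

Var(S+T+G) = 3 + 2·[0.32 + 0.05 + 0.32] = 3 + 1.38 = 4.38.
With uncorrelated errors the cross-covariances are all true-score covariance, so they carry over unchanged; only the diagonal terms shrink to ρᵢσᵢ².
True-score variance = [0.59 + 0.57 + 0.90] + 1.38 = 2.06 + 1.38 = 3.44.
Reliability = 3.44 / 4.38 = 0.7854.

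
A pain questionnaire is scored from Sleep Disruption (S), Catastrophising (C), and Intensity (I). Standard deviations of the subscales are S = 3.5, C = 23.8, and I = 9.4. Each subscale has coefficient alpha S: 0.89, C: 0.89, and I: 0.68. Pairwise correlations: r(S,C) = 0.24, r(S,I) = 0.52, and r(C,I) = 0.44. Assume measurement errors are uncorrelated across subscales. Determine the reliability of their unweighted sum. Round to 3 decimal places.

0.902

Var(S+C+I) = 3.5² + 23.8² + 9.4² + 2·[3.5·23.8·0.24 + 3.5·9.4·0.52 + 23.8·9.4·0.44] = 667.05 + 271.074 = 938.124.
Under uncorrelated errors the observed covariances equal the true-score covariances, so only the own-variance terms attenuate.
True-score variance = [3.5²·0.89 + 23.8²·0.89 + 9.4²·0.68] + 271.074 = 575.119 + 271.074 = 846.193.
Reliability = 846.193 / 938.124 = 0.902.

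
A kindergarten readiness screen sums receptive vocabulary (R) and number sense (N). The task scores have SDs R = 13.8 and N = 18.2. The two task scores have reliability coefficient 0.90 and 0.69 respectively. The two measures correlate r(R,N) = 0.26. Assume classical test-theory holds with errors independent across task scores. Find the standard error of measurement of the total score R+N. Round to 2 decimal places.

Var(total) = 521.68 + 130.603 = 652.283.
True-score variance = 399.952 + 130.603 = 530.555, so reliability = 0.8134.
Error variance = 652.283 − 530.555 = 121.728; SEM = √121.728 = 11.03.

11.03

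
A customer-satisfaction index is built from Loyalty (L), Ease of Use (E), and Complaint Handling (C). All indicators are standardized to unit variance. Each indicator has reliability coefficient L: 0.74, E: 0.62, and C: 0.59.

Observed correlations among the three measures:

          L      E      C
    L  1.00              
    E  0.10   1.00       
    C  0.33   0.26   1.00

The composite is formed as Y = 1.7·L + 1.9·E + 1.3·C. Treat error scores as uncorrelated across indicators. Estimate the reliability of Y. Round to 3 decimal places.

0.757

Var(Y) = 1.7² + 1.9² + 1.3² + 2·[3.23·0.10 + 2.21·0.33 + 2.47·0.26] = 8.19 + 3.389 = 11.579.
Under uncorrelated errors the observed covariances equal the true-score covariances, so only the own-variance terms attenuate.
True-score variance = [1.7²·0.74 + 1.9²·0.62 + 1.3²·0.59] + 3.389 = 5.3739 + 3.389 = 8.7629.
Reliability = 8.7629 / 11.579 = 0.757.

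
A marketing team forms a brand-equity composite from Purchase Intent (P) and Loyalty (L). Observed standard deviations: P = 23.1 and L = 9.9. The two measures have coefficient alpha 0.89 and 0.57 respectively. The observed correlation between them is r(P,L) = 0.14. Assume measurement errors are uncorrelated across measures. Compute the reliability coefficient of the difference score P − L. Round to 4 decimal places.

Var(P−L) = 23.1² + 9.9² − 2·23.1·9.9·0.14 = 631.62 − 64.0332 = 567.587.
With uncorrelated errors the cross-covariances are all true-score covariance, so they carry over unchanged; only the diagonal terms shrink to ρᵢσᵢ².
True-score variance = [23.1²·0.89 + 9.9²·0.57] − 64.0332 = 530.779 − 64.0332 = 466.745.
Reliability = 466.745 / 567.587 = 0.8223.

0.8223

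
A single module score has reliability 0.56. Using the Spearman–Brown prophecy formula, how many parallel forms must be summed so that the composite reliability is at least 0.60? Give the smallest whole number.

k ≥ ρ*(1−ρ₁)/(ρ₁(1−ρ*)) = 0.60·0.44 / (0.56·0.40) = 1.179.
Smallest integer k = 2.

2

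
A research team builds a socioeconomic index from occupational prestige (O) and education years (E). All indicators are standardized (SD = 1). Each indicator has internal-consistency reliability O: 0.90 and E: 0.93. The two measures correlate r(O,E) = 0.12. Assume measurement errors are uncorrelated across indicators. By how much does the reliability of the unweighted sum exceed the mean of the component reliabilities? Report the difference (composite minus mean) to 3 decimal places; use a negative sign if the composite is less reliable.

Var(sum) = 2 + 0.24 = 2.24; true-score variance = 1.83 + 0.24 = 2.07; composite reliability = 0.9241.
Mean component reliability = 0.9150.
Difference = 0.9241 − 0.9150 = 0.009.

0.009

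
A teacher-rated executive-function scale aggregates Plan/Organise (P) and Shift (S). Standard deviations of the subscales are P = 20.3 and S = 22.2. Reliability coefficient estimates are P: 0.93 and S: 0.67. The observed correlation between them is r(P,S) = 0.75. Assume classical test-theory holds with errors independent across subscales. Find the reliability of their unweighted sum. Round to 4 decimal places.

0.8789

Var(P+S) = 20.3² + 22.2² + 2·[20.3·22.2·0.75] = 904.93 + 675.99 = 1580.92.
Under uncorrelated errors the observed covariances equal the true-score covariances, so only the own-variance terms attenuate.
True-score variance = [20.3²·0.93 + 22.2²·0.67] + 675.99 = 713.447 + 675.99 = 1389.44.
Reliability = 1389.44 / 1580.92 = 0.8789.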